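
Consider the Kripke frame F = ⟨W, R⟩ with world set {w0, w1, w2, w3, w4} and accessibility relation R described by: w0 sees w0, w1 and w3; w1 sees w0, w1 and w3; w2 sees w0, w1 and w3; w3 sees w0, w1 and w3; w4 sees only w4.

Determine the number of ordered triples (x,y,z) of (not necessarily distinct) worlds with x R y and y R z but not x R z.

R is transitive; there are no such tuples.

0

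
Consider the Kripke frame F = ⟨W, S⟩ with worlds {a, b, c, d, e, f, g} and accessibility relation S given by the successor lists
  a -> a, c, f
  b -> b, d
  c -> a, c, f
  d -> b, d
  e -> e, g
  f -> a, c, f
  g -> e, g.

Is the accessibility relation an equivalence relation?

Yes

Reflexive: yes — every world is S-related to itself.
Symmetric: yes — every pair in S has its reverse in S.
Transitive: yes — every two-step S-path is closed by a direct edge.
So S is an equivalence relation.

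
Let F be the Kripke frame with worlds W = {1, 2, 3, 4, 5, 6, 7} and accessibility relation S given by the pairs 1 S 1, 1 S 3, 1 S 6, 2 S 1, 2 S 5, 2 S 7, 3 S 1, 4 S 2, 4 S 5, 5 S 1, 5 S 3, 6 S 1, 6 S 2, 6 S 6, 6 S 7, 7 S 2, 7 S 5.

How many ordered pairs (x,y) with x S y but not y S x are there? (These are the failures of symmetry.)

Enumerating: (2,1), (2,5), (4,2), (4,5), (5,1), (5,3), (6,2), (6,7), (7,5).

9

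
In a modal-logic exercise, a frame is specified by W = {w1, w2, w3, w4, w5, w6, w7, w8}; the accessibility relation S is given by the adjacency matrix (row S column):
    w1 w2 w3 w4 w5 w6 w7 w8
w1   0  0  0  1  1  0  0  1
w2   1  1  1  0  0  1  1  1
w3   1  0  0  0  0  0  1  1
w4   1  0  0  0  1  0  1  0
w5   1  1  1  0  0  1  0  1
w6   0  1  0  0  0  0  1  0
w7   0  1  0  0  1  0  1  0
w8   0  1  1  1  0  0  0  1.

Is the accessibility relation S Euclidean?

No

Euclidean: no — w1 S w4 and w1 S w8, but not w4 S w8.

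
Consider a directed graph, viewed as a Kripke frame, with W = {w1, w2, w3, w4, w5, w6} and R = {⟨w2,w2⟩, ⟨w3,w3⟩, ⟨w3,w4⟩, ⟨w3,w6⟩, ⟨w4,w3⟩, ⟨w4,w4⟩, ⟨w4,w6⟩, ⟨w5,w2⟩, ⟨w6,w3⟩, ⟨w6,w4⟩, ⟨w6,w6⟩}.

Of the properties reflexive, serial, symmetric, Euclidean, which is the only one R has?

Reflexive: no — w1 is not related to itself.
Serial: no — w1 has no R-successor.
Symmetric: no — w5 R w2 but not w2 R w5.
Euclidean: yes — any two successors of a common world are R-related.
Only Euclidean holds.

Euclidean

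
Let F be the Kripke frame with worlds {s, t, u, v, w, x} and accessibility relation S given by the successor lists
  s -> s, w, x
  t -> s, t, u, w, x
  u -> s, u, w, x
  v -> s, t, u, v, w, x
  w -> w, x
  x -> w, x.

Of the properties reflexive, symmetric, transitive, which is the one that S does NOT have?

Reflexive: yes — every world is S-related to itself.
Symmetric: no — s S w but not w S s.
Transitive: yes — every two-step S-path is closed by a direct edge.
Only symmetric fails.

symmetric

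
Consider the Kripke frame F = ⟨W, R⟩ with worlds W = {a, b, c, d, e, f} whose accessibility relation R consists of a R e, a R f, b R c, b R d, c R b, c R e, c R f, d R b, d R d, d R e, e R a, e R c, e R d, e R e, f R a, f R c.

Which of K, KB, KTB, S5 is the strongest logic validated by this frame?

Symmetric (axiom B): yes — every pair in R has its reverse in R.
Reflexive (axiom T): no — a is not related to itself.
Euclidean (axiom 5): no — a R e and a R f, but not e R f.
So F validates K, KB; KTB would additionally require R to be reflexive. The strongest is KB.

KB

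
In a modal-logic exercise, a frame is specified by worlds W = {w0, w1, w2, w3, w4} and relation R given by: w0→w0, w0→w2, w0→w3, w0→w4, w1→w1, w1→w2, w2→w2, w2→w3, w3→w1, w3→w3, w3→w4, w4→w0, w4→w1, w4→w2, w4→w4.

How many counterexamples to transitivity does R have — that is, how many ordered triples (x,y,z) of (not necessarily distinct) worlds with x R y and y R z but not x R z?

10

Enumerating: (w0,w3,w1), (w0,w4,w1), (w1,w2,w3), (w2,w3,w1), (w2,w3,w4), (w3,w1,w2), (w3,w4,w0), (w3,w4,w2), (w4,w0,w3), (w4,w2,w3).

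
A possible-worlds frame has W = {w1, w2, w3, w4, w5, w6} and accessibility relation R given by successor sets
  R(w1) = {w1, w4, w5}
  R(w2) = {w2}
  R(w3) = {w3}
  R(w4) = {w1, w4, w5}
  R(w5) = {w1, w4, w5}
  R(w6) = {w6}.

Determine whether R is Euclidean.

Yes

Euclidean: yes — any two successors of a common world are R-related.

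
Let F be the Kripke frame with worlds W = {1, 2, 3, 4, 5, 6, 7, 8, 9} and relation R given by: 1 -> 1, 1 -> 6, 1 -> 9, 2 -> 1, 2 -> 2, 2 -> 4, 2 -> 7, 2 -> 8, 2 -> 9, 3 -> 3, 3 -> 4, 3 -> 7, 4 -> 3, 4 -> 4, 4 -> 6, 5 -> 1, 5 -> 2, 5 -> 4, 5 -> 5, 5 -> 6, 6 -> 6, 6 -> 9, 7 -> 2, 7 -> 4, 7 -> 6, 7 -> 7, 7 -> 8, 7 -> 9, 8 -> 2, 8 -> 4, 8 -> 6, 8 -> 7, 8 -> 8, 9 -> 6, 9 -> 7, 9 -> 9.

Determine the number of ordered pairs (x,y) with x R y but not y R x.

15

Enumerating: (1,6), (1,9), (2,1), (2,4), (2,9), (3,7), (4,6), (5,1), (5,2), (5,4), (5,6), (7,4), (7,6), (8,4), (8,6).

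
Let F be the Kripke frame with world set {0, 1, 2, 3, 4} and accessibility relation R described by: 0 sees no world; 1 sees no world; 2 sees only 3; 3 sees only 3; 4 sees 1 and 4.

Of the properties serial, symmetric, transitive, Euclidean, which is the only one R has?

transitive

Serial: no — 0 has no R-successor.
Symmetric: no — 2 R 3 but not 3 R 2.
Transitive: yes — every two-step R-path is closed by a direct edge.
Euclidean: no — 4 R 1 and 4 R 1, but not 1 R 1.
Only transitive holds.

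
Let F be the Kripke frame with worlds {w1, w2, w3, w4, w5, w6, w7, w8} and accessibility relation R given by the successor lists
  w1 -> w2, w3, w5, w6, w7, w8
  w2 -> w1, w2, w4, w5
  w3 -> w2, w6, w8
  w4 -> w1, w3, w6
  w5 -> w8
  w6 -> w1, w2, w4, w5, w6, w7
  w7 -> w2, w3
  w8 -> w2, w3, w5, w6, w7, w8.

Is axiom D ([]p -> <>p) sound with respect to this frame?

Yes

The schema D characterises exactly the serial frames.
Serial: yes — every world has a successor (e.g. w1 R w2).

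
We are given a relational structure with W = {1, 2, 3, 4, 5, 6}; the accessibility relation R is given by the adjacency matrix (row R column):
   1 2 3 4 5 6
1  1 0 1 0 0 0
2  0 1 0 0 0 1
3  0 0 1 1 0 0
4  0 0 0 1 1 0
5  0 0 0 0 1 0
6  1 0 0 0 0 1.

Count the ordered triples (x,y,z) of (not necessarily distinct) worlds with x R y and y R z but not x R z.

4

Enumerating: (1,3,4), (2,6,1), (3,4,5), (6,1,3).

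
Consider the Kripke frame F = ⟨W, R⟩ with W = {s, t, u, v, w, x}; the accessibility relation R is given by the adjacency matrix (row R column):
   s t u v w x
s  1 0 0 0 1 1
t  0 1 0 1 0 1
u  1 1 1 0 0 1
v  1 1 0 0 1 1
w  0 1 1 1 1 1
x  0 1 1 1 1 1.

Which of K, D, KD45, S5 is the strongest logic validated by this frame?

Serial (axiom D): yes — every world has a successor (e.g. s R s).
Euclidean (axiom 5): no — u R s and u R t, but not s R t.
Transitive (axiom 4): no — s R w and w R t, but not s R t.
Reflexive (axiom T): no — v is not related to itself.
So F validates K, D; KD45 would additionally require R to be Euclidean and transitive. The strongest is D.

D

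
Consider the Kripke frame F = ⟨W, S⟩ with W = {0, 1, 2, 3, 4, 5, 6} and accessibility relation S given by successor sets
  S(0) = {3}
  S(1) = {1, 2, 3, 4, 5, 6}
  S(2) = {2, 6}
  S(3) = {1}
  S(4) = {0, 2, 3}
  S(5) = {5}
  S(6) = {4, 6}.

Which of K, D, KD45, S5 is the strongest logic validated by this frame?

D

Serial (axiom D): yes — every world has a successor (e.g. 0 S 3).
Euclidean (axiom 5): no — 1 S 2 and 1 S 3, but not 2 S 3.
Transitive (axiom 4): no — 0 S 3 and 3 S 1, but not 0 S 1.
Reflexive (axiom T): no — 0 is not related to itself.
So F validates K, D; KD45 would additionally require S to be Euclidean and transitive. The strongest is D.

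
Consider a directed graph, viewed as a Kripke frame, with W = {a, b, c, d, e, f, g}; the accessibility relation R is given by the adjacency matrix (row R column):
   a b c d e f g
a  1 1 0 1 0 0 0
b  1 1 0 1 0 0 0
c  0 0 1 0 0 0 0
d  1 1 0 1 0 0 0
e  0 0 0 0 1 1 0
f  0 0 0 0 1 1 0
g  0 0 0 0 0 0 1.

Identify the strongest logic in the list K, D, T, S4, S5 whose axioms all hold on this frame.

Serial (axiom D): yes — every world has a successor (e.g. a R a).
Reflexive (axiom T): yes — every world is R-related to itself.
Transitive (axiom 4): yes — every two-step R-path is closed by a direct edge.
Euclidean (axiom 5): yes — any two successors of a common world are R-related.
So F validates K, D, T, S4, S5. The strongest is S5.

S5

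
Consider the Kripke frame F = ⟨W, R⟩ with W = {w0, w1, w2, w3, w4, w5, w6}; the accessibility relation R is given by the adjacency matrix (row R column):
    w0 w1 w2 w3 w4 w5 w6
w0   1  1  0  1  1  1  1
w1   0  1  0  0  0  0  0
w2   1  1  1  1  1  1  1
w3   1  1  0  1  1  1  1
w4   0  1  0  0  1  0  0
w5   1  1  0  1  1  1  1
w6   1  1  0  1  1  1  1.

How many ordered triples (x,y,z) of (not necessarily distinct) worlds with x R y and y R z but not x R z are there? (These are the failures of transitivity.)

R is transitive; there are no such tuples.

0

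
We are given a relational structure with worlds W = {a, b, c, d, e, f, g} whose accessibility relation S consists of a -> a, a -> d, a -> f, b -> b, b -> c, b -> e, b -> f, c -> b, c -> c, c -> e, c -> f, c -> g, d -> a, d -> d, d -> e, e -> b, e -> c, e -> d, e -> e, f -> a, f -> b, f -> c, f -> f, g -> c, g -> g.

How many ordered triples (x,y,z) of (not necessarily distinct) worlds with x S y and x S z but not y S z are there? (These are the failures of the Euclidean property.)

Enumerating: (a,d,f), (a,f,d), (b,e,f), (b,f,e), (c,b,g), (c,e,f), (c,e,g), (c,f,e), (c,f,g), (c,g,b), (c,g,e), (c,g,f), … and 10 more.
Total: 22.

22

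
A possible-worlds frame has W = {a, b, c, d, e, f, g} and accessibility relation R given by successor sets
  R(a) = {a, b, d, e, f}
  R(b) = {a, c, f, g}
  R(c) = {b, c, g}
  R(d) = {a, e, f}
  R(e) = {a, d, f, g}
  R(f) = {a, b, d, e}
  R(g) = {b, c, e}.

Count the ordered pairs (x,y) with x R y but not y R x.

0

R is symmetric; there are no such tuples.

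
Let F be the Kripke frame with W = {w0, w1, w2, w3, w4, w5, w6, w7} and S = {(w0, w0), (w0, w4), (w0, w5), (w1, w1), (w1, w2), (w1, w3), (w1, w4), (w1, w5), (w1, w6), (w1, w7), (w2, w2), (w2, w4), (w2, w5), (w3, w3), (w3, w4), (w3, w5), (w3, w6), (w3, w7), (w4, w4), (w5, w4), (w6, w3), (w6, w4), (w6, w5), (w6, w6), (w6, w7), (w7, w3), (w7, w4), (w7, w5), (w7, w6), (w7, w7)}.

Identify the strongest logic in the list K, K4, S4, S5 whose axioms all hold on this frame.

Transitive (axiom 4): yes — every two-step S-path is closed by a direct edge.
Reflexive (axiom T): no — w5 is not related to itself.
Euclidean (axiom 5): no — w0 S w4 and w0 S w5, but not w4 S w5.
So F validates K, K4; S4 would additionally require S to be reflexive. The strongest is K4.

K4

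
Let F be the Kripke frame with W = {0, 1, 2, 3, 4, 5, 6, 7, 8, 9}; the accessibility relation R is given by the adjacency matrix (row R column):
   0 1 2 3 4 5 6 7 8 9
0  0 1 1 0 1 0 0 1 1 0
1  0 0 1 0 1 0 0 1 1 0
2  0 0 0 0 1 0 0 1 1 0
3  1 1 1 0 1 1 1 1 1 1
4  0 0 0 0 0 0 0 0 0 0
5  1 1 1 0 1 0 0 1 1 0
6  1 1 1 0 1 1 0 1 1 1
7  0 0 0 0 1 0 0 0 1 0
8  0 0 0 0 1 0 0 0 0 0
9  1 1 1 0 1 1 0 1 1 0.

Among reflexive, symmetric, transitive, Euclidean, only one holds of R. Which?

Reflexive: no — 0 is not related to itself.
Symmetric: no — 0 R 1 but not 1 R 0.
Transitive: yes — every two-step R-path is closed by a direct edge.
Euclidean: no — 0 R 2 and 0 R 1, but not 2 R 1.
Only transitive holds.

transitive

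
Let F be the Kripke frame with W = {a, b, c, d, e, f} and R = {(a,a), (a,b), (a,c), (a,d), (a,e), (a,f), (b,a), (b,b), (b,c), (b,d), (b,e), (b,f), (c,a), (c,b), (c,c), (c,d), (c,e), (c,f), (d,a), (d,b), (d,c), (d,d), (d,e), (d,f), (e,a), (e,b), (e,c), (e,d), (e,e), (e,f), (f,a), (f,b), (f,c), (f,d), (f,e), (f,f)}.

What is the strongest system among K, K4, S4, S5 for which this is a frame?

S5

Transitive (axiom 4): yes — every two-step R-path is closed by a direct edge.
Reflexive (axiom T): yes — every world is R-related to itself.
Euclidean (axiom 5): yes — any two successors of a common world are R-related.
So F validates K, K4, S4, S5. The strongest is S5.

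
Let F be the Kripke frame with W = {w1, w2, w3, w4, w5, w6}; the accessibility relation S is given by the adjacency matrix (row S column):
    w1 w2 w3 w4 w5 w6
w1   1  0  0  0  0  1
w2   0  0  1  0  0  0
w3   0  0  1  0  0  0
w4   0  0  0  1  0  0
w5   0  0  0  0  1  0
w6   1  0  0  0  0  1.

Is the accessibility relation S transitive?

Transitive: yes — every two-step S-path is closed by a direct edge.

Yes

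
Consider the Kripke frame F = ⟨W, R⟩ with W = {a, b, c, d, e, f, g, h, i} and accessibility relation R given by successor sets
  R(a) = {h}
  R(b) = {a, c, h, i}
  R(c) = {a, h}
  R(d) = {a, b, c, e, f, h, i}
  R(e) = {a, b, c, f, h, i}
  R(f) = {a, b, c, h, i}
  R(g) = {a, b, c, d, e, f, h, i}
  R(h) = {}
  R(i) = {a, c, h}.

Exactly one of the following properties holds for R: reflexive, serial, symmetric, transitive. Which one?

transitive

Reflexive: no — a is not related to itself.
Serial: no — h has no R-successor.
Symmetric: no — a R h but not h R a.
Transitive: yes — every two-step R-path is closed by a direct edge.
Only transitive holds.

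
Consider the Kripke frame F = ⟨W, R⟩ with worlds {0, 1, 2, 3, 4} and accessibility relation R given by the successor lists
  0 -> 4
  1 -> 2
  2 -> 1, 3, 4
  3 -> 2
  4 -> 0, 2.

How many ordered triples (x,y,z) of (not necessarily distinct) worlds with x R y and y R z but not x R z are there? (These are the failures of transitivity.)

16

Enumerating: (0,4,0), (0,4,2), (1,2,1), (1,2,3), (1,2,4), (2,1,2), (2,3,2), (2,4,0), (2,4,2), (3,2,1), (3,2,3), (3,2,4), (4,0,4), (4,2,1), (4,2,3), (4,2,4).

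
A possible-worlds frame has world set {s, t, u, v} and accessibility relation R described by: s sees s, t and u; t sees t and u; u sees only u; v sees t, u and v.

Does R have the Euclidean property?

No

Euclidean: no — s R u and s R t, but not u R t.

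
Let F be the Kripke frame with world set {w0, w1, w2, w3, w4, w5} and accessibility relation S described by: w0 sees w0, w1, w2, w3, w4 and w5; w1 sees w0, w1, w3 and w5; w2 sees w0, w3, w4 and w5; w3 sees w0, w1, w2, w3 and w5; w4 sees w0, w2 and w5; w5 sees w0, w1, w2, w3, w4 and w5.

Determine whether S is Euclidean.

No

Euclidean: no — w0 S w1 and w0 S w2, but not w1 S w2.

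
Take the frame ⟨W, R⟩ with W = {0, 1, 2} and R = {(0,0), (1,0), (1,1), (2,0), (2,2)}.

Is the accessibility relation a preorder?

Reflexive: yes — every world is R-related to itself.
Transitive: yes — every two-step R-path is closed by a direct edge.
So R is a preorder.

Yes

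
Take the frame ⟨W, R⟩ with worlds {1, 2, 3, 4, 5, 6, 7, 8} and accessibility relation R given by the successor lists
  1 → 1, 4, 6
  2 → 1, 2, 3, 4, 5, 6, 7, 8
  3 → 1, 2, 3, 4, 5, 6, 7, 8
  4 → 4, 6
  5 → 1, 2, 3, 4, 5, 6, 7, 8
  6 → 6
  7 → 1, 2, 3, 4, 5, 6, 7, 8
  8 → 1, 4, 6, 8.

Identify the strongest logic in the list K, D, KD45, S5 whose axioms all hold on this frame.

Serial (axiom D): yes — every world has a successor (e.g. 1 R 1).
Euclidean (axiom 5): no — 1 R 6 and 1 R 4, but not 6 R 4.
Transitive (axiom 4): yes — every two-step R-path is closed by a direct edge.
Reflexive (axiom T): yes — every world is R-related to itself.
So F validates K, D; KD45 would additionally require R to be Euclidean. The strongest is D.

D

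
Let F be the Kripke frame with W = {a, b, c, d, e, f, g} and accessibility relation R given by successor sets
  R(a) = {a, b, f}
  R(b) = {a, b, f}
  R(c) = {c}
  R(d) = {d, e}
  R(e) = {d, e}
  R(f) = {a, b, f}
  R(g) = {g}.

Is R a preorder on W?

Reflexive: yes — every world is R-related to itself.
Transitive: yes — every two-step R-path is closed by a direct edge.
So R is a preorder.

Yes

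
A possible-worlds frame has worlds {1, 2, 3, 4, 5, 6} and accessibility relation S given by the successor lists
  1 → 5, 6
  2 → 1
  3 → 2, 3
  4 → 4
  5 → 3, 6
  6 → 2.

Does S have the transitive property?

Transitive: no — 1 S 5 and 5 S 3, but not 1 S 3.

No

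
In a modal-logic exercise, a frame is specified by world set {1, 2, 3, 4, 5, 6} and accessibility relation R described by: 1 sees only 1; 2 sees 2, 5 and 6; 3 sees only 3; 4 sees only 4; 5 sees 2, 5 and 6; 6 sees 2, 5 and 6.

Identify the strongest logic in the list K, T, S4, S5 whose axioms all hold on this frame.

Reflexive (axiom T): yes — every world is R-related to itself.
Transitive (axiom 4): yes — every two-step R-path is closed by a direct edge.
Euclidean (axiom 5): yes — any two successors of a common world are R-related.
So F validates K, T, S4, S5. The strongest is S5.

S5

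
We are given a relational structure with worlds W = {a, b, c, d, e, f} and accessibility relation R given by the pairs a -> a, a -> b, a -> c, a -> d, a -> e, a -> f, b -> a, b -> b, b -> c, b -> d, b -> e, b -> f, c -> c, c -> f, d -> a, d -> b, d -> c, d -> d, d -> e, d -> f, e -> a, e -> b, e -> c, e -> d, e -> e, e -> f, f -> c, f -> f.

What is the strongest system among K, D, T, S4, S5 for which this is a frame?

S4

Serial (axiom D): yes — every world has a successor (e.g. a R a).
Reflexive (axiom T): yes — every world is R-related to itself.
Transitive (axiom 4): yes — every two-step R-path is closed by a direct edge.
Euclidean (axiom 5): no — a R c and a R b, but not c R b.
So F validates K, D, T, S4; S5 would additionally require R to be Euclidean. The strongest is S4.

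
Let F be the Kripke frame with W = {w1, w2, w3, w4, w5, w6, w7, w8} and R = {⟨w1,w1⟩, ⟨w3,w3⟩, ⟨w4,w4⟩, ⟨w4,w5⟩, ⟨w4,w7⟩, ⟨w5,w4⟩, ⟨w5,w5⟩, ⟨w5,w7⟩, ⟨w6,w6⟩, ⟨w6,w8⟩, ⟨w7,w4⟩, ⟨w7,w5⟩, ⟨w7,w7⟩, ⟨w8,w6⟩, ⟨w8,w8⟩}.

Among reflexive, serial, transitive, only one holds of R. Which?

Reflexive: no — w2 is not related to itself.
Serial: no — w2 has no R-successor.
Transitive: yes — every two-step R-path is closed by a direct edge.
Only transitive holds.

transitive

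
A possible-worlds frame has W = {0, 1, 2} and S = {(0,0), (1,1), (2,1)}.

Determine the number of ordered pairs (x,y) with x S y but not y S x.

Enumerating: (2,1).

1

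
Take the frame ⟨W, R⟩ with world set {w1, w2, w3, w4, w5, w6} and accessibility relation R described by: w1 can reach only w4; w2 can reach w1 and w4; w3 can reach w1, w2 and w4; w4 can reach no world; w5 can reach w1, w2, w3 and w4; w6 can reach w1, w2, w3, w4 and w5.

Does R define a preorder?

Reflexive: no — w1 is not related to itself.
Transitive: yes — every two-step R-path is closed by a direct edge.
So R is not a preorder.

No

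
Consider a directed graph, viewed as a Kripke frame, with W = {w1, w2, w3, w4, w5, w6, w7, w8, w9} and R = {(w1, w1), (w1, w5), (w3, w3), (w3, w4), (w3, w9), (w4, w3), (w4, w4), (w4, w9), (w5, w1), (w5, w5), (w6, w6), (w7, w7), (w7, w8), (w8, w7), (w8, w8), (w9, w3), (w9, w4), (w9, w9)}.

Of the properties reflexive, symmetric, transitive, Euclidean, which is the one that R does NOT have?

Reflexive: no — w2 is not related to itself.
Symmetric: yes — every pair in R has its reverse in R.
Transitive: yes — every two-step R-path is closed by a direct edge.
Euclidean: yes — any two successors of a common world are R-related.
Only reflexive fails.

reflexive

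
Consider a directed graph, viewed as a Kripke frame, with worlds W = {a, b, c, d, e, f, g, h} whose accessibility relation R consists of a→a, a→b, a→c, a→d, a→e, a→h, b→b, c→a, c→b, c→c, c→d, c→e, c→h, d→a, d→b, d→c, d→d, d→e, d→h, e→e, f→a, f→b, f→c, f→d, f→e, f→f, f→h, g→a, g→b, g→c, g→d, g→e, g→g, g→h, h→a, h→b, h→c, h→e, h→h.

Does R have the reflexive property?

Yes

Reflexive: yes — every world is R-related to itself.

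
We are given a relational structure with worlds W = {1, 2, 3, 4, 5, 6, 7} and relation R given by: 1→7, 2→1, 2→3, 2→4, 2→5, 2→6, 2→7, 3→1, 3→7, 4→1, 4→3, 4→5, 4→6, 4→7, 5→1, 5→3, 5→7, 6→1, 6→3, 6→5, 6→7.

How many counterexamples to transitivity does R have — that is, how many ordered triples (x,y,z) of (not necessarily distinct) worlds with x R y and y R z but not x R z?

0

R is transitive; there are no such tuples.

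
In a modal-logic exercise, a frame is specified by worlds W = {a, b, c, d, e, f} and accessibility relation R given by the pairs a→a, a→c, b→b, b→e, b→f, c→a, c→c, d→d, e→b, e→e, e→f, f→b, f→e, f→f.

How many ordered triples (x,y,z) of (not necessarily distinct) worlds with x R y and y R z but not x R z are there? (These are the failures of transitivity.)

0

R is transitive; there are no such tuples.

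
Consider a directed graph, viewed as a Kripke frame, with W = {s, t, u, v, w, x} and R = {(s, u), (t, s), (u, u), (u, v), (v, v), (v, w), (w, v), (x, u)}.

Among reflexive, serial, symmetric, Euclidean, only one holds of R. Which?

Reflexive: no — s is not related to itself.
Serial: yes — every world has a successor (e.g. s R u).
Symmetric: no — s R u but not u R s.
Euclidean: no — t R s and t R s, but not s R s.
Only serial holds.

serial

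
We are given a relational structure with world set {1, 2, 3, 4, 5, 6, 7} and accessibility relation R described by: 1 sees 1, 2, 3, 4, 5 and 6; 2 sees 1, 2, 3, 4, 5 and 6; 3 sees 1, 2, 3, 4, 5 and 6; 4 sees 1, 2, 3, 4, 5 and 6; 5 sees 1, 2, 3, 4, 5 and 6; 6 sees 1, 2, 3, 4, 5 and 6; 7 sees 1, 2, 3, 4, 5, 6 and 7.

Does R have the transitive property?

Transitive: yes — every two-step R-path is closed by a direct edge.

Yes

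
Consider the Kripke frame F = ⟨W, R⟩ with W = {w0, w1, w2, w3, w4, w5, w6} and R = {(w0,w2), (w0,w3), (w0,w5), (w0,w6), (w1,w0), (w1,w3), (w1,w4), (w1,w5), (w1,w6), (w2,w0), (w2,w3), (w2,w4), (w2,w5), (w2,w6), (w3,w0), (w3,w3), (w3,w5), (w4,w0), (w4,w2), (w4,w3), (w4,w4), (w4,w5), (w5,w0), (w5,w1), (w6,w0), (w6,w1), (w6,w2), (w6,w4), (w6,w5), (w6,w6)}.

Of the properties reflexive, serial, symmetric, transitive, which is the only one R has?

serial

Reflexive: no — w0 is not related to itself.
Serial: yes — every world has a successor (e.g. w0 R w2).
Symmetric: no — w1 R w0 but not w0 R w1.
Transitive: no — w0 R w2 and w2 R w4, but not w0 R w4.
Only serial holds.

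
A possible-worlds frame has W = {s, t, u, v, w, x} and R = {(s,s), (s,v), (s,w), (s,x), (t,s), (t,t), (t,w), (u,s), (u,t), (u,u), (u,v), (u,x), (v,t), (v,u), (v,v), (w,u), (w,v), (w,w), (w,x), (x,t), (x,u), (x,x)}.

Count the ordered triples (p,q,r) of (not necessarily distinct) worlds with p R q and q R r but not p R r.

24

Enumerating: (s,v,t), (s,v,u), (s,w,u), (s,x,t), (s,x,u), (t,s,v), (t,s,x), (t,w,u), (t,w,v), (t,w,x), (u,s,w), (u,t,w), … and 12 more.
Total: 24.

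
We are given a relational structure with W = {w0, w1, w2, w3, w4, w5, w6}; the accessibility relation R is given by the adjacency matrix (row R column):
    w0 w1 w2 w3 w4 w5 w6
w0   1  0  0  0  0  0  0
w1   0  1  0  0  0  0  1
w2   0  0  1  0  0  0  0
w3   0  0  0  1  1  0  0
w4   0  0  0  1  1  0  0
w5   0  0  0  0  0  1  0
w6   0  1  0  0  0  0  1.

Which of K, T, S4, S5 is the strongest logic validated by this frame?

Reflexive (axiom T): yes — every world is R-related to itself.
Transitive (axiom 4): yes — every two-step R-path is closed by a direct edge.
Euclidean (axiom 5): yes — any two successors of a common world are R-related.
So F validates K, T, S4, S5. The strongest is S5.

S5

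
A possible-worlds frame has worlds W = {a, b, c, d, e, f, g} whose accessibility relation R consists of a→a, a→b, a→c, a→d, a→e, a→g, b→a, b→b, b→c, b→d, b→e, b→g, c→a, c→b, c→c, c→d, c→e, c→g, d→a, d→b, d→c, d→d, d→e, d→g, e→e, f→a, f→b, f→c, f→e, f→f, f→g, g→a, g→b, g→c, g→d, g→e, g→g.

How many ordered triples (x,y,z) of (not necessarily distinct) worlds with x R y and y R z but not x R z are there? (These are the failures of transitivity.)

4

Enumerating: (f,a,d), (f,b,d), (f,c,d), (f,g,d).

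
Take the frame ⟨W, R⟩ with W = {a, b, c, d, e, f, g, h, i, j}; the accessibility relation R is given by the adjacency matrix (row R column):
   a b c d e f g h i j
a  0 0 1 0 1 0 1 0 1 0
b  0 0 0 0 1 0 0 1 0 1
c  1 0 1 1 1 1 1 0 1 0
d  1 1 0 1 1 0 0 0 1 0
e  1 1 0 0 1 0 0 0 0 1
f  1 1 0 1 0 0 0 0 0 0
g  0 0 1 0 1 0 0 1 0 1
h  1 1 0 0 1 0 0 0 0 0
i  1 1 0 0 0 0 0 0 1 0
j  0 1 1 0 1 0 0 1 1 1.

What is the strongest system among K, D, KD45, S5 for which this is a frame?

Serial (axiom D): yes — every world has a successor (e.g. a R c).
Euclidean (axiom 5): no — a R e and a R c, but not e R c.
Transitive (axiom 4): no — a R c and c R d, but not a R d.
Reflexive (axiom T): no — a is not related to itself.
So F validates K, D; KD45 would additionally require R to be Euclidean and transitive. The strongest is D.

D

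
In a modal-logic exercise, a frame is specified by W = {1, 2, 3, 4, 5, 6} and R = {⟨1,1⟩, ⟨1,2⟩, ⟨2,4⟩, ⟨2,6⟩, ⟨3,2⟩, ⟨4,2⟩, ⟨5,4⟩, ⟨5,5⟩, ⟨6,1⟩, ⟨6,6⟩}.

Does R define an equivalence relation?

Reflexive: no — 2 is not related to itself.
Symmetric: no — 1 R 2 but not 2 R 1.
Transitive: no — 1 R 2 and 2 R 4, but not 1 R 4.
So R is not an equivalence relation.

No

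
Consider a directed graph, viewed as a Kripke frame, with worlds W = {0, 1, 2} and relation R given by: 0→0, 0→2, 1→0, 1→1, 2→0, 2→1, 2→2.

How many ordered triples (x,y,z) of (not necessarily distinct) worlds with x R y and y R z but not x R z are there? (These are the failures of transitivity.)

Enumerating: (0,2,1), (1,0,2).

2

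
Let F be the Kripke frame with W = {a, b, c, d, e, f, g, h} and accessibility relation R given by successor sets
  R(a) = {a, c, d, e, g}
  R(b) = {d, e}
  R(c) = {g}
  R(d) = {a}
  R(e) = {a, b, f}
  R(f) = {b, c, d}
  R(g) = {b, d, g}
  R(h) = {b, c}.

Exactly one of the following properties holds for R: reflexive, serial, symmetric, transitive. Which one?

Reflexive: no — b is not related to itself.
Serial: yes — every world has a successor (e.g. a R a).
Symmetric: no — a R c but not c R a.
Transitive: no — a R e and e R b, but not a R b.
Only serial holds.

serial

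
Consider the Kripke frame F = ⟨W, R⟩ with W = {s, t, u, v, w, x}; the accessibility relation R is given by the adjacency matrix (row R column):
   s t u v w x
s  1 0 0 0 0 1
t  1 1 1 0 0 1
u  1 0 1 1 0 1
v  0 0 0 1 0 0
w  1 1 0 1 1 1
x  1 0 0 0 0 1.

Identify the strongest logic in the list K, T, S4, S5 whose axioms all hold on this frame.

T

Reflexive (axiom T): yes — every world is R-related to itself.
Transitive (axiom 4): no — t R u and u R v, but not t R v.
Euclidean (axiom 5): no — t R s and t R u, but not s R u.
So F validates K, T; S4 would additionally require R to be transitive. The strongest is T.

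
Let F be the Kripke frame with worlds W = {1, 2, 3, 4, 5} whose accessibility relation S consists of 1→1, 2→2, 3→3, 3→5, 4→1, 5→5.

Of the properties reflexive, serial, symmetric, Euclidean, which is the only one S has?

serial

Reflexive: no — 4 is not related to itself.
Serial: yes — every world has a successor (e.g. 1 S 1).
Symmetric: no — 3 S 5 but not 5 S 3.
Euclidean: no — 3 S 5 and 3 S 3, but not 5 S 3.
Only serial holds.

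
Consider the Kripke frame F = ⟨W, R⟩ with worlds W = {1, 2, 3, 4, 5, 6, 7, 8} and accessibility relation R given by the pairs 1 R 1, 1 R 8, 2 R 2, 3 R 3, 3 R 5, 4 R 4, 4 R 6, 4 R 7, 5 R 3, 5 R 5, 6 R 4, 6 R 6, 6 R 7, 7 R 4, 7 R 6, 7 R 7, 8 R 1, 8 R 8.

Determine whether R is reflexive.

Yes

Reflexive: yes — every world is R-related to itself.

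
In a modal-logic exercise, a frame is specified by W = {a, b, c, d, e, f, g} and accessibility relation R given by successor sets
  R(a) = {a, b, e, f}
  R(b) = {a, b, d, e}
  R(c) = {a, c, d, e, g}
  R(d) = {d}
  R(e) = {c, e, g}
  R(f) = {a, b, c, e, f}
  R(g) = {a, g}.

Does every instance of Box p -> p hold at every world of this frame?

The schema T characterises exactly the reflexive frames.
Reflexive: yes — every world is R-related to itself.

Yes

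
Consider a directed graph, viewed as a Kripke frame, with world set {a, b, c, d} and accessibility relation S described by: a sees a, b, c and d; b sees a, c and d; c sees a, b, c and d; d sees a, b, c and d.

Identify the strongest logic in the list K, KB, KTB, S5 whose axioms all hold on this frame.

KB

Symmetric (axiom B): yes — every pair in S has its reverse in S.
Reflexive (axiom T): no — b is not related to itself.
Euclidean (axiom 5): no — a S b and a S b, but not b S b.
So F validates K, KB; KTB would additionally require S to be reflexive. The strongest is KB.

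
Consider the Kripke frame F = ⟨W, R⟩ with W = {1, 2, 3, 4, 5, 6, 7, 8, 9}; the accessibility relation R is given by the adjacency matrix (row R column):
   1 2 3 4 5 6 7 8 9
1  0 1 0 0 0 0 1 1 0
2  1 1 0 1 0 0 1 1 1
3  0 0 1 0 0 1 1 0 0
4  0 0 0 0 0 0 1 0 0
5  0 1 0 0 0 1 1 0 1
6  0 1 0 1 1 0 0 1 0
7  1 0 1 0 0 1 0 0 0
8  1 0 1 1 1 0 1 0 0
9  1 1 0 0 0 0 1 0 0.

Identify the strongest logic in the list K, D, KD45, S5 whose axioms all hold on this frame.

D

Serial (axiom D): yes — every world has a successor (e.g. 1 R 2).
Euclidean (axiom 5): no — 1 R 7 and 1 R 2, but not 7 R 2.
Transitive (axiom 4): no — 1 R 2 and 2 R 4, but not 1 R 4.
Reflexive (axiom T): no — 1 is not related to itself.
So F validates K, D; KD45 would additionally require R to be Euclidean and transitive. The strongest is D.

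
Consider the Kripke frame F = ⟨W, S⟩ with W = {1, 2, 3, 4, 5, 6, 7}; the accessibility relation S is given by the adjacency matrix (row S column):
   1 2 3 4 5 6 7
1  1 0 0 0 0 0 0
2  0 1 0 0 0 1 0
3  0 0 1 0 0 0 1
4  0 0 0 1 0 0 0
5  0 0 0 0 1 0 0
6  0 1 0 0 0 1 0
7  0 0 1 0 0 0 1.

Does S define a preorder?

Reflexive: yes — every world is S-related to itself.
Transitive: yes — every two-step S-path is closed by a direct edge.
So S is a preorder.

Yes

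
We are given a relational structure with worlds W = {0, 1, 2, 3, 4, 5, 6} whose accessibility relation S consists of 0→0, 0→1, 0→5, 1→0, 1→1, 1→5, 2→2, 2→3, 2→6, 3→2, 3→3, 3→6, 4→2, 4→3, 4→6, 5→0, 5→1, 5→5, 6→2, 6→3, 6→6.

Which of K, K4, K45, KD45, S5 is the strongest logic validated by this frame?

Transitive (axiom 4): yes — every two-step S-path is closed by a direct edge.
Euclidean (axiom 5): yes — any two successors of a common world are S-related.
Serial (axiom D): yes — every world has a successor (e.g. 0 S 0).
Reflexive (axiom T): no — 4 is not related to itself.
So F validates K, K4, K45, KD45; S5 would additionally require S to be reflexive. The strongest is KD45.

KD45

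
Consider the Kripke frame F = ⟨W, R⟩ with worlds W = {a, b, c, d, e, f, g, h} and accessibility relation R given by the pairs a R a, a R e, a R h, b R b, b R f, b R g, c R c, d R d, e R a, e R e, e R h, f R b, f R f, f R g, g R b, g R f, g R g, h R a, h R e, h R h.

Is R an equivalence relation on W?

Yes

Reflexive: yes — every world is R-related to itself.
Symmetric: yes — every pair in R has its reverse in R.
Transitive: yes — every two-step R-path is closed by a direct edge.
So R is an equivalence relation.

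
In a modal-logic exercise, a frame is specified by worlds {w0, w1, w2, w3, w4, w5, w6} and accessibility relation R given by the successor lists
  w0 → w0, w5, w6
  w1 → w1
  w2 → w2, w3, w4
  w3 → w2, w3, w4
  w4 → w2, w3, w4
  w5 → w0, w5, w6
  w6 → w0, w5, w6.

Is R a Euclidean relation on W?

Yes

Euclidean: yes — any two successors of a common world are R-related.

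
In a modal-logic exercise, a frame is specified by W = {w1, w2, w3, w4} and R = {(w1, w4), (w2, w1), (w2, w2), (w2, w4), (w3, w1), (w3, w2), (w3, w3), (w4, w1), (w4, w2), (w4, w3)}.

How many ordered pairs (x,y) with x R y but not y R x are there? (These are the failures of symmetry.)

Enumerating: (w2,w1), (w3,w1), (w3,w2), (w4,w3).

4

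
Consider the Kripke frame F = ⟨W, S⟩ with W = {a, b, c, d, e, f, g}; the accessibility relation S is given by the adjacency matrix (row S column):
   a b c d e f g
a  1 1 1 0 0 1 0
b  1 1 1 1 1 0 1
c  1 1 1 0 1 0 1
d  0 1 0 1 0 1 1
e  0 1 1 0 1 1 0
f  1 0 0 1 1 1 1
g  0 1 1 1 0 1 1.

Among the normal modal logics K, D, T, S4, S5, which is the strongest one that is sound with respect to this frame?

Serial (axiom D): yes — every world has a successor (e.g. a S a).
Reflexive (axiom T): yes — every world is S-related to itself.
Transitive (axiom 4): no — a S b and b S d, but not a S d.
Euclidean (axiom 5): no — a S b and a S f, but not b S f.
So F validates K, D, T; S4 would additionally require S to be transitive. The strongest is T.

T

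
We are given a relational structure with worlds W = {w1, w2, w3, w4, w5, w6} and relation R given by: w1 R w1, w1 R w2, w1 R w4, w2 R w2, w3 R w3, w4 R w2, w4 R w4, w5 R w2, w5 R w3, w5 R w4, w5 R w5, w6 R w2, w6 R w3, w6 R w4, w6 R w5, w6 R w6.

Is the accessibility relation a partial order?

Reflexive: yes — every world is R-related to itself.
Transitive: yes — every two-step R-path is closed by a direct edge.
Antisymmetric: yes — no distinct pair is related both ways.
So R is a partial order.

Yes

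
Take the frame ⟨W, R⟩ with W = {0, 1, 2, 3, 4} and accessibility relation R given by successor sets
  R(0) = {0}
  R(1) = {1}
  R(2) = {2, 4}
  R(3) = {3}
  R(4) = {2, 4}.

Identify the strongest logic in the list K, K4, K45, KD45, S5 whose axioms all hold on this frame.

Transitive (axiom 4): yes — every two-step R-path is closed by a direct edge.
Euclidean (axiom 5): yes — any two successors of a common world are R-related.
Serial (axiom D): yes — every world has a successor (e.g. 0 R 0).
Reflexive (axiom T): yes — every world is R-related to itself.
So F validates K, K4, K45, KD45, S5. The strongest is S5.

S5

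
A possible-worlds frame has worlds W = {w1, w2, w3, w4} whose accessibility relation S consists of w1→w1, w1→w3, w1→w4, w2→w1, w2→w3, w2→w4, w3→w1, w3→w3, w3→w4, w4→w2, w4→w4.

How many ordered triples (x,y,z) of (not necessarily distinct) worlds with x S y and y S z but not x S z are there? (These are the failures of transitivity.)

Enumerating: (w1,w4,w2), (w2,w4,w2), (w3,w4,w2), (w4,w2,w1), (w4,w2,w3).

5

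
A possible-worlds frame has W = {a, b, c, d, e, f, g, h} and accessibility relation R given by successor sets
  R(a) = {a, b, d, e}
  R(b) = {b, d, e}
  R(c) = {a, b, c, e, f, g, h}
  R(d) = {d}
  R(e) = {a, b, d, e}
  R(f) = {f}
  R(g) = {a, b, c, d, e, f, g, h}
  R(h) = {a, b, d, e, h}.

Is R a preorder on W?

No

Reflexive: yes — every world is R-related to itself.
Transitive: no — b R e and e R a, but not b R a.
So R is not a preorder.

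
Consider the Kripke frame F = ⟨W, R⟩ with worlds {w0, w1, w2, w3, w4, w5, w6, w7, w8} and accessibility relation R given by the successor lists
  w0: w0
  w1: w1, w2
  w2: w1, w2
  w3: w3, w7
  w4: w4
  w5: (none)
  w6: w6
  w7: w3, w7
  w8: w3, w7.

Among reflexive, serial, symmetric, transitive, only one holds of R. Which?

transitive

Reflexive: no — w5 is not related to itself.
Serial: no — w5 has no R-successor.
Symmetric: no — w8 R w3 but not w3 R w8.
Transitive: yes — every two-step R-path is closed by a direct edge.
Only transitive holds.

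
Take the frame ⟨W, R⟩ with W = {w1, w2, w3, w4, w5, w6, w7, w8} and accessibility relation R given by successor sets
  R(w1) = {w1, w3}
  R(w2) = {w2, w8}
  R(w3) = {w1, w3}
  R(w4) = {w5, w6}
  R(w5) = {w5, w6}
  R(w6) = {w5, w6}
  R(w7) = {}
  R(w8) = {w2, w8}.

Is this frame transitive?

Transitive: yes — every two-step R-path is closed by a direct edge.

Yes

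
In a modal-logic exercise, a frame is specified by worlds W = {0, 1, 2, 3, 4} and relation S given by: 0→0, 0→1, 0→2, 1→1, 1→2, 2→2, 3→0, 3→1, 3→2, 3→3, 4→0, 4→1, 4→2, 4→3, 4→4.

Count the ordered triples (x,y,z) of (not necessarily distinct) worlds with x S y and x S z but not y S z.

20

Enumerating: (0,1,0), (0,2,0), (0,2,1), (1,2,1), (3,0,3), (3,1,0), (3,1,3), (3,2,0), (3,2,1), (3,2,3), (4,0,3), (4,0,4), … and 8 more.
Total: 20.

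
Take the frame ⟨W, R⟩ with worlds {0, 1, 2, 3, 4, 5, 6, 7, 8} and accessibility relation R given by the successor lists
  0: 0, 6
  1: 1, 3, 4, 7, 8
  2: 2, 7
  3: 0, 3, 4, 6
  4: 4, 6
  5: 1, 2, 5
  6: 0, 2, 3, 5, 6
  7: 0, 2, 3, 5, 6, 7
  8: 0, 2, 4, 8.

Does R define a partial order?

No

Reflexive: yes — every world is R-related to itself.
Transitive: no — 0 R 6 and 6 R 2, but not 0 R 2.
Antisymmetric: no — 0 R 6 and 6 R 0 with 0 ≠ 6.
So R is not a partial order.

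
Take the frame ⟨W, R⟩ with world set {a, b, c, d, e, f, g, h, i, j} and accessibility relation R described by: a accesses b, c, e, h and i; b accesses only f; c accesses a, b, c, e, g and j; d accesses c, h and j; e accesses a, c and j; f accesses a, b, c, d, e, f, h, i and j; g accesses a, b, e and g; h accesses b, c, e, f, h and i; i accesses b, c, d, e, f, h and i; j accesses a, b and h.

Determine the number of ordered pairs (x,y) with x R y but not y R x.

28

Enumerating: (a,b), (a,h), (a,i), (c,b), (c,g), (c,j), (d,c), (d,h), (d,j), (e,j), (f,a), (f,c), … and 16 more.
Total: 28.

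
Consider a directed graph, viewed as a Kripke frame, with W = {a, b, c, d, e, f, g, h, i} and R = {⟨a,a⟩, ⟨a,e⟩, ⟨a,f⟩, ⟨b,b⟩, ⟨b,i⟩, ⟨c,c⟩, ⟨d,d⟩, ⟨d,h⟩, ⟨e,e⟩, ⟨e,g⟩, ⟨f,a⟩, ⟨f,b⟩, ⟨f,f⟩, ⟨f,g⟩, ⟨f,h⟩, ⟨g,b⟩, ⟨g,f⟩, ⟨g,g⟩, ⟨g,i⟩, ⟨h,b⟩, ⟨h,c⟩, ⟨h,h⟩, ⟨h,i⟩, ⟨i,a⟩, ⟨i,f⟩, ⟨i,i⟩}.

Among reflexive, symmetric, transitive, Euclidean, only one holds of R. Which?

Reflexive: yes — every world is R-related to itself.
Symmetric: no — a R e but not e R a.
Transitive: no — a R e and e R g, but not a R g.
Euclidean: no — a R e and a R f, but not e R f.
Only reflexive holds.

reflexive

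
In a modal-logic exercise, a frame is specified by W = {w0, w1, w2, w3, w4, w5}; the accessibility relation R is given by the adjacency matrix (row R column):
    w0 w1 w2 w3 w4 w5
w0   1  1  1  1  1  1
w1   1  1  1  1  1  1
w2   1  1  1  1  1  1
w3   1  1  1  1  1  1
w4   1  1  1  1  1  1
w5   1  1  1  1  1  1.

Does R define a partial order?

Reflexive: yes — every world is R-related to itself.
Transitive: yes — every two-step R-path is closed by a direct edge.
Antisymmetric: no — w0 R w1 and w1 R w0 with w0 ≠ w1.
So R is not a partial order.

No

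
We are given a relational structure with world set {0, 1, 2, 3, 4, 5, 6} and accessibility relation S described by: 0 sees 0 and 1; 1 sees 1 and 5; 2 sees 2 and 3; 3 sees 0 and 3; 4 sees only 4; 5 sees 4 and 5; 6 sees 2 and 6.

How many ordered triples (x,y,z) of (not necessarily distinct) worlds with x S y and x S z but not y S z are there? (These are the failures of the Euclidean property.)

6

Enumerating: (0,1,0), (1,5,1), (2,3,2), (3,0,3), (5,4,5), (6,2,6).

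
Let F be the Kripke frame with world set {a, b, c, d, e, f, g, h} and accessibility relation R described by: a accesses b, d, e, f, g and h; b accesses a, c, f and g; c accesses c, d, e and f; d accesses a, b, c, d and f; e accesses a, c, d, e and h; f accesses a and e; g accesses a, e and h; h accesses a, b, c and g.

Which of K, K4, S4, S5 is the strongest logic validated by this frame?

Transitive (axiom 4): no — a R b and b R c, but not a R c.
Reflexive (axiom T): no — a is not related to itself.
Euclidean (axiom 5): no — a R b and a R d, but not b R d.
So F validates K; K4 would additionally require R to be transitive. The strongest is K.

K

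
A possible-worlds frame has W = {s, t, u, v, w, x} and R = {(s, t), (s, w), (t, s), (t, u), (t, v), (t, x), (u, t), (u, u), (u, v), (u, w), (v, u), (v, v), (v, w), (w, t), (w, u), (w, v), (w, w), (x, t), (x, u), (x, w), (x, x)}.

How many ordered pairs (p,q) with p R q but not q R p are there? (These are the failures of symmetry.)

Enumerating: (s,w), (t,v), (w,t), (x,u), (x,w).

5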